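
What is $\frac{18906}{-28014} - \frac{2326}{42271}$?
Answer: $- \frac{6263305}{8581013} \approx -0.7299$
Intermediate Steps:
$\frac{18906}{-28014} - \frac{2326}{42271} = 18906 \left(- \frac{1}{28014}\right) - \frac{2326}{42271} = - \frac{137}{203} - \frac{2326}{42271} = - \frac{6263305}{8581013}$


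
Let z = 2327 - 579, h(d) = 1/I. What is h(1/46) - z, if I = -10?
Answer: -17481/10 ≈ -1748.1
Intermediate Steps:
h(d) = -1/10 (h(d) = 1/(-10) = -1/10)
z = 1748
h(1/46) - z = -1/10 - 1*1748 = -1/10 - 1748 = -17481/10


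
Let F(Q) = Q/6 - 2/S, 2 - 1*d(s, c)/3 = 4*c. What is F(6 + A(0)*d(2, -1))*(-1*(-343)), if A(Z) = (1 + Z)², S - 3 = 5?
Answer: 5145/4 ≈ 1286.3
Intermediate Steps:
S = 8 (S = 3 + 5 = 8)
d(s, c) = 6 - 12*c
F(Q) = -¼ + Q/6 (F(Q) = Q/6 - 2/8 = Q*(⅙) - 2*⅛ = Q/6 - ¼ = -¼ + Q/6)
F(6 + A(0)*d(2, -1))*(-1*(-343)) = (-¼ + (6 + (1 + 0)²*(6 - 12*(-1)))/6)*(-1*(-343)) = (-¼ + (6 + 1²*(6 + 12))/6)*343 = (-¼ + (6 + 1*18)/6)*343 = (-¼ + (6 + 18)/6)*343 = (-¼ + (⅙)*24)*343 = (-¼ + 4)*343 = (15/4)*343 = 5145/4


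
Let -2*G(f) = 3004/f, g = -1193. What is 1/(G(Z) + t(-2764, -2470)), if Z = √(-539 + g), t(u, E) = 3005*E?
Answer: -3213877550/23854524033806501 - 751*I*√433/23854524033806501 ≈ -1.3473e-7 - 6.5511e-13*I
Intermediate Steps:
Z = 2*I*√433 (Z = √(-539 - 1193) = √(-1732) = 2*I*√433 ≈ 41.617*I)
G(f) = -1502/f
1/(G(Z) + t(-2764, -2470)) = 1/(-1502*(-I*√433/866) + 3005*(-2470)) = 1/(-(-751)*I*√433/433 - 7422350) = 1/(751*I*√433/433 - 7422350) = 1/(-7422350 + 751*I*√433/433)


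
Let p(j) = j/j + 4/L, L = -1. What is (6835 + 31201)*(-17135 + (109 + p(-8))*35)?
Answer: -510633300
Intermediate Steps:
p(j) = -3 (p(j) = j/j + 4/(-1) = 1 + 4*(-1) = 1 - 4 = -3)
(6835 + 31201)*(-17135 + (109 + p(-8))*35) = (6835 + 31201)*(-17135 + (109 - 3)*35) = 38036*(-17135 + 106*35) = 38036*(-17135 + 3710) = 38036*(-13425) = -510633300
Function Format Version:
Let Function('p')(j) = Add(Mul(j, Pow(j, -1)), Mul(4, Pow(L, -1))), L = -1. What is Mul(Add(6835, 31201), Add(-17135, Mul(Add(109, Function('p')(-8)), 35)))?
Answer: -510633300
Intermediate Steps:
Function('p')(j) = -3 (Function('p')(j) = Add(Mul(j, Pow(j, -1)), Mul(4, Pow(-1, -1))) = Add(1, Mul(4, -1)) = Add(1, -4) = -3)
Mul(Add(6835, 31201), Add(-17135, Mul(Add(109, Function('p')(-8)), 35))) = Mul(Add(6835, 31201), Add(-17135, Mul(Add(109, -3), 35))) = Mul(38036, Add(-17135, Mul(106, 35))) = Mul(38036, Add(-17135, 3710)) = Mul(38036, -13425) = -510633300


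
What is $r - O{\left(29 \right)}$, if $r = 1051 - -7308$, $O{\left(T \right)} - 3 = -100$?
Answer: $8456$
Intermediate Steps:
$O{\left(T \right)} = -97$ ($O{\left(T \right)} = 3 - 100 = -97$)
$r = 8359$ ($r = 1051 + 7308 = 8359$)
$r - O{\left(29 \right)} = 8359 - -97 = 8359 + 97 = 8456$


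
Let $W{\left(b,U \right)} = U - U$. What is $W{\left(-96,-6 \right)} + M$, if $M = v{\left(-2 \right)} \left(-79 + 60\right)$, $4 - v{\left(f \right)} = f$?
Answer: $-114$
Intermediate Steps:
$v{\left(f \right)} = 4 - f$
$W{\left(b,U \right)} = 0$
$M = -114$ ($M = \left(4 - -2\right) \left(-79 + 60\right) = \left(4 + 2\right) \left(-19\right) = 6 \left(-19\right) = -114$)
$W{\left(-96,-6 \right)} + M = 0 - 114 = -114$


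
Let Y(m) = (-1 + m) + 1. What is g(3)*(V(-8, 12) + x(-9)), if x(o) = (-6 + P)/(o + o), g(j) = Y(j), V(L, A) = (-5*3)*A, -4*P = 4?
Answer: -3233/6 ≈ -538.83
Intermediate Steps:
P = -1 (P = -¼*4 = -1)
Y(m) = m
V(L, A) = -15*A
g(j) = j
x(o) = -7/(2*o) (x(o) = (-6 - 1)/(o + o) = -7*1/(2*o) = -7/(2*o))
g(3)*(V(-8, 12) + x(-9)) = 3*(-15*12 - 7/2/(-9)) = 3*(-180 - 7/2*(-⅑)) = 3*(-180 + 7/18) = 3*(-3233/18) = -3233/6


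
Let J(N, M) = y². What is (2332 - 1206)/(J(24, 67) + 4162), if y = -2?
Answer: 563/2083 ≈ 0.27028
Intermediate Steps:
J(N, M) = 4 (J(N, M) = (-2)² = 4)
(2332 - 1206)/(J(24, 67) + 4162) = (2332 - 1206)/(4 + 4162) = 1126/4166 = 1126*(1/4166) = 563/2083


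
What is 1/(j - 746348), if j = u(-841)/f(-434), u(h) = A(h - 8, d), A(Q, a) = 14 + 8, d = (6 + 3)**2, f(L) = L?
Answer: -217/161957527 ≈ -1.3399e-6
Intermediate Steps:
d = 81 (d = 9**2 = 81)
A(Q, a) = 22
u(h) = 22
j = -11/217 (j = 22/(-434) = 22*(-1/434) = -11/217 ≈ -0.050691)
1/(j - 746348) = 1/(-11/217 - 746348) = 1/(-161957527/217) = -217/161957527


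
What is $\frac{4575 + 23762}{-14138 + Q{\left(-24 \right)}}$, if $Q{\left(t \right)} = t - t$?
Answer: $- \frac{28337}{14138} \approx -2.0043$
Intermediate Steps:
$Q{\left(t \right)} = 0$
$\frac{4575 + 23762}{-14138 + Q{\left(-24 \right)}} = \frac{4575 + 23762}{-14138 + 0} = \frac{28337}{-14138} = 28337 \left(- \frac{1}{14138}\right) = - \frac{28337}{14138}$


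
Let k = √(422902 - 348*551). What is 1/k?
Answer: √231154/231154 ≈ 0.0020799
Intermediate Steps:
k = √231154 (k = √(422902 - 191748) = √231154 ≈ 480.78)
1/k = 1/(√231154) = √231154/231154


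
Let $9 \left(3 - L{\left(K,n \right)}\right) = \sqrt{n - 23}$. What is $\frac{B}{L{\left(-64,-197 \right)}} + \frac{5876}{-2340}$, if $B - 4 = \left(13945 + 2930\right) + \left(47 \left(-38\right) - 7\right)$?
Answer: $\frac{164858173}{42705} + \frac{271548 i \sqrt{55}}{949} \approx 3860.4 + 2122.1 i$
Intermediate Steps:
$L{\left(K,n \right)} = 3 - \frac{\sqrt{-23 + n}}{9}$ ($L{\left(K,n \right)} = 3 - \frac{\sqrt{n - 23}}{9} = 3 - \frac{\sqrt{-23 + n}}{9}$)
$B = 15086$ ($B = 4 + \left(\left(13945 + 2930\right) + \left(47 \left(-38\right) - 7\right)\right) = 4 + \left(16875 - 1793\right) = 4 + 15082 = 15086$)
$\frac{B}{L{\left(-64,-197 \right)}} + \frac{5876}{-2340} = \frac{15086}{3 - \frac{\sqrt{-23 - 197}}{9}} + \frac{5876}{-2340} = \frac{15086}{3 - \frac{\sqrt{-220}}{9}} + 5876 \left(- \frac{1}{2340}\right) = \frac{15086}{3 - \frac{2 i \sqrt{55}}{9}} - \frac{113}{45} = - \frac{113}{45} + \frac{15086}{3 - \frac{2 i \sqrt{55}}{9}}$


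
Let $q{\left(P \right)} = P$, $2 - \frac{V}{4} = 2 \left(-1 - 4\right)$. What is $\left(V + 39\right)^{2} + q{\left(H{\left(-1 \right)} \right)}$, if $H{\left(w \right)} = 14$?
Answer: $7583$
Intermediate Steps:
$V = 48$ ($V = 8 - 4 \cdot 2 \left(-1 - 4\right) = 8 - 4 \cdot 2 \left(-5\right) = 8 - -40 = 8 + 40 = 48$)
$\left(V + 39\right)^{2} + q{\left(H{\left(-1 \right)} \right)} = \left(48 + 39\right)^{2} + 14 = 87^{2} + 14 = 7569 + 14 = 7583$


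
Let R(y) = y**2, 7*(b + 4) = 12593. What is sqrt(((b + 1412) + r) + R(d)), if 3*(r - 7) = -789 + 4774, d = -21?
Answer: 5*sqrt(1794)/3 ≈ 70.593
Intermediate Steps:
r = 4006/3 (r = 7 + (-789 + 4774)/3 = 7 + (1/3)*3985 = 7 + 3985/3 = 4006/3 ≈ 1335.3)
b = 1795 (b = -4 + (1/7)*12593 = -4 + 1799 = 1795)
sqrt(((b + 1412) + r) + R(d)) = sqrt(((1795 + 1412) + 4006/3) + (-21)**2) = sqrt((3207 + 4006/3) + 441) = sqrt(13627/3 + 441) = sqrt(14950/3) = 5*sqrt(1794)/3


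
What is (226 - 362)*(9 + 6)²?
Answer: -30600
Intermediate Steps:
(226 - 362)*(9 + 6)² = -136*15² = -136*225 = -30600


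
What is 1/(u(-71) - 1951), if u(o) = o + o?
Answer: -1/2093 ≈ -0.00047778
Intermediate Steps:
u(o) = 2*o
1/(u(-71) - 1951) = 1/(2*(-71) - 1951) = 1/(-142 - 1951) = 1/(-2093) = -1/2093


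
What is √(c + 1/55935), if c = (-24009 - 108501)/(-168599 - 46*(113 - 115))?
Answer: √1706159146065/1472955 ≈ 0.88679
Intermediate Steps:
c = 44170/56169 (c = -132510/(-168599 - 46*(-2)) = -132510/(-168599 + 92) = -132510/(-168507) = -132510*(-1/168507) = 44170/56169 ≈ 0.78638)
√(c + 1/55935) = √(44170/56169 + 1/55935) = √(91507597/116363445) = √1706159146065/1472955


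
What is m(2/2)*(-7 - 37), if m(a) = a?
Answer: -44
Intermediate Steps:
m(2/2)*(-7 - 37) = (2/2)*(-7 - 37) = (2*(1/2))*(-44) = 1*(-44) = -44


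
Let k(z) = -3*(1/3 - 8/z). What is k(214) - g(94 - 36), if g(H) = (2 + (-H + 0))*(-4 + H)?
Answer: 323473/107 ≈ 3023.1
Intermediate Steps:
k(z) = -1 + 24/z (k(z) = -3*(1*(⅓) - 8/z) = -3*(⅓ - 8/z) = -1 + 24/z)
g(H) = (-4 + H)*(2 - H) (g(H) = (2 - H)*(-4 + H) = (-4 + H)*(2 - H))
k(214) - g(94 - 36) = (24 - 1*214)/214 - (-8 - (94 - 36)² + 6*(94 - 36)) = (24 - 214)/214 - (-8 - 1*58² + 6*58) = (1/214)*(-190) - (-8 - 1*3364 + 348) = -95/107 - (-8 - 3364 + 348) = -95/107 - 1*(-3024) = -95/107 + 3024 = 323473/107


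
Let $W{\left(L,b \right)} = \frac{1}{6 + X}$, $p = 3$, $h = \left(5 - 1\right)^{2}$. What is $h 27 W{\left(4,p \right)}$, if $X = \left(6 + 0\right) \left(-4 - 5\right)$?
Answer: $-9$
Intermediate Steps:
$h = 16$ ($h = 4^{2} = 16$)
$X = -54$ ($X = 6 \left(-9\right) = -54$)
$W{\left(L,b \right)} = - \frac{1}{48}$ ($W{\left(L,b \right)} = \frac{1}{6 - 54} = \frac{1}{-48} = - \frac{1}{48}$)
$h 27 W{\left(4,p \right)} = 16 \cdot 27 \left(- \frac{1}{48}\right) = 432 \left(- \frac{1}{48}\right) = -9$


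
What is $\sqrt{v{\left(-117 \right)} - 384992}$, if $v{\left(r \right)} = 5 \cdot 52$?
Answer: $6 i \sqrt{10687} \approx 620.27 i$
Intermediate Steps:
$v{\left(r \right)} = 260$
$\sqrt{v{\left(-117 \right)} - 384992} = \sqrt{260 - 384992} = \sqrt{-384732} = 6 i \sqrt{10687}$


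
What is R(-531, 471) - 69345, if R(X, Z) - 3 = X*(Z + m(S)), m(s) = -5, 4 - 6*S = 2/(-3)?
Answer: -316788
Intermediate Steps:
S = 7/9 (S = ⅔ - 1/(3*(-3)) = ⅔ - (-1)/(3*3) = ⅔ - ⅙*(-⅔) = ⅔ + ⅑ = 7/9 ≈ 0.77778)
R(X, Z) = 3 + X*(-5 + Z) (R(X, Z) = 3 + X*(Z - 5) = 3 + X*(-5 + Z))
R(-531, 471) - 69345 = (3 - 5*(-531) - 531*471) - 69345 = (3 + 2655 - 250101) - 69345 = -247443 - 69345 = -316788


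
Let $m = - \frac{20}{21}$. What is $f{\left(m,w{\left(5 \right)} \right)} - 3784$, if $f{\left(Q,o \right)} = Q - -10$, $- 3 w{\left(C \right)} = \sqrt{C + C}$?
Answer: $- \frac{79274}{21} \approx -3775.0$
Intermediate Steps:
$w{\left(C \right)} = - \frac{\sqrt{2} \sqrt{C}}{3}$ ($w{\left(C \right)} = - \frac{\sqrt{C + C}}{3} = - \frac{\sqrt{2 C}}{3} = - \frac{\sqrt{2} \sqrt{C}}{3}$)
$m = - \frac{20}{21}$ ($m = \left(-20\right) \frac{1}{21} = - \frac{20}{21} \approx -0.95238$)
$f{\left(Q,o \right)} = 10 + Q$ ($f{\left(Q,o \right)} = Q + 10 = 10 + Q$)
$f{\left(m,w{\left(5 \right)} \right)} - 3784 = \left(10 - \frac{20}{21}\right) - 3784 = \frac{190}{21} - 3784 = - \frac{79274}{21}$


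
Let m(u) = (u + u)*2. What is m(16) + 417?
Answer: 481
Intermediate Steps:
m(u) = 4*u (m(u) = (2*u)*2 = 4*u)
m(16) + 417 = 4*16 + 417 = 64 + 417 = 481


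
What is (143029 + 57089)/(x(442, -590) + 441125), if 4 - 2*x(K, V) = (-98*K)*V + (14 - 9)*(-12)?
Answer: -200118/12337063 ≈ -0.016221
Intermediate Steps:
x(K, V) = 32 + 49*K*V (x(K, V) = 2 - ((-98*K)*V + (14 - 9)*(-12))/2 = 2 - (-98*K*V + 5*(-12))/2 = 2 - (-98*K*V - 60)/2 = 2 - (-60 - 98*K*V)/2 = 2 + (30 + 49*K*V) = 32 + 49*K*V)
(143029 + 57089)/(x(442, -590) + 441125) = (143029 + 57089)/((32 + 49*442*(-590)) + 441125) = 200118/((32 - 12778220) + 441125) = 200118/(-12778188 + 441125) = 200118/(-12337063) = 200118*(-1/12337063) = -200118/12337063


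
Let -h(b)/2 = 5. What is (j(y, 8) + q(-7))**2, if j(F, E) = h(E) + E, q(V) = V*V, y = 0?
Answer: 2209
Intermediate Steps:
h(b) = -10 (h(b) = -2*5 = -10)
q(V) = V**2
j(F, E) = -10 + E
(j(y, 8) + q(-7))**2 = ((-10 + 8) + (-7)**2)**2 = (-2 + 49)**2 = 47**2 = 2209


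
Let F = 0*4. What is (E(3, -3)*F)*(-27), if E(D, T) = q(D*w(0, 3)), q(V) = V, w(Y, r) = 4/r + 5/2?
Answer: 0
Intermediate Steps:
w(Y, r) = 5/2 + 4/r (w(Y, r) = 4/r + 5*(1/2) = 4/r + 5/2 = 5/2 + 4/r)
E(D, T) = 23*D/6 (E(D, T) = D*(5/2 + 4/3) = D*(23/6) = 23*D/6)
F = 0
(E(3, -3)*F)*(-27) = (((23/6)*3)*0)*(-27) = ((23/2)*0)*(-27) = 0*(-27) = 0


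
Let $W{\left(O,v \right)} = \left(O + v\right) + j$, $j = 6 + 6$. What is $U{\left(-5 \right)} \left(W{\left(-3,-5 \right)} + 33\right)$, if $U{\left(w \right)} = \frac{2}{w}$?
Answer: $- \frac{74}{5} \approx -14.8$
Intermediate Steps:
$j = 12$
$W{\left(O,v \right)} = 12 + O + v$ ($W{\left(O,v \right)} = \left(O + v\right) + 12 = 12 + O + v$)
$U{\left(-5 \right)} \left(W{\left(-3,-5 \right)} + 33\right) = \frac{2}{-5} \left(\left(12 - 3 - 5\right) + 33\right) = 2 \left(- \frac{1}{5}\right) \left(4 + 33\right) = \left(- \frac{2}{5}\right) 37 = - \frac{74}{5}$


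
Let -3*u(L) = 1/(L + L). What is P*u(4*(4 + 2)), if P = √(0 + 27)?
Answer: -√3/48 ≈ -0.036084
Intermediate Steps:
u(L) = -1/(6*L) (u(L) = -1/(3*(L + L)) = -1/(2*L)/3 = -1/(6*L))
P = 3*√3 (P = √27 = 3*√3 ≈ 5.1962)
P*u(4*(4 + 2)) = (3*√3)*(-1/(4*(4 + 2))/6) = (3*√3)*(-1/(6*(4*6))) = (3*√3)*(-⅙/24) = (3*√3)*(-⅙*1/24) = (3*√3)*(-1/144) = -√3/48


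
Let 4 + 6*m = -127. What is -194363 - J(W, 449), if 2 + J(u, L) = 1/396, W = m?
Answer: -76966957/396 ≈ -1.9436e+5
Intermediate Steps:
m = -131/6 (m = -⅔ + (⅙)*(-127) = -⅔ - 127/6 = -131/6 ≈ -21.833)
W = -131/6 ≈ -21.833
J(u, L) = -791/396 (J(u, L) = -2 + 1/396 = -791/396)
-194363 - J(W, 449) = -194363 - 1*(-791/396) = -194363 + 791/396 = -76966957/396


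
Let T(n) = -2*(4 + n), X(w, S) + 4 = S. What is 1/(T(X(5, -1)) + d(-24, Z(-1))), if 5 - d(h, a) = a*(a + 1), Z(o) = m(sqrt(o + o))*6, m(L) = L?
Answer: I/(6*sqrt(2) + 79*I) ≈ 0.012514 + 0.0013441*I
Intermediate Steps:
X(w, S) = -4 + S
Z(o) = 6*sqrt(2)*sqrt(o) (Z(o) = sqrt(o + o)*6 = sqrt(2*o)*6 = (sqrt(2)*sqrt(o))*6 = 6*sqrt(2)*sqrt(o))
T(n) = -8 - 2*n
d(h, a) = 5 - a*(1 + a) (d(h, a) = 5 - a*(a + 1) = 5 - a*(1 + a))
1/(T(X(5, -1)) + d(-24, Z(-1))) = 1/((-8 - 2*(-4 - 1)) + (5 - 6*sqrt(2)*sqrt(-1) - (6*sqrt(2)*sqrt(-1))**2)) = 1/((-8 - 2*(-5)) + (5 - 6*sqrt(2)*I - (6*sqrt(2)*I)**2)) = 1/((-8 + 10) + (5 - 6*I*sqrt(2) - (6*I*sqrt(2))**2)) = 1/(2 + (5 - 6*I*sqrt(2) - 1*(-72))) = 1/(2 + (5 - 6*I*sqrt(2) + 72)) = 1/(2 + (77 - 6*I*sqrt(2))) = 1/(79 - 6*I*sqrt(2))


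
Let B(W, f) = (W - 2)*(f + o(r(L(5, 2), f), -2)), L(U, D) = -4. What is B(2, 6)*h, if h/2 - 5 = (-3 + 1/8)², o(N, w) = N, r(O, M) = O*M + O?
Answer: 0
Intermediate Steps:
r(O, M) = O + M*O (r(O, M) = M*O + O = O + M*O)
B(W, f) = (-4 - 3*f)*(-2 + W) (B(W, f) = (W - 2)*(f - 4*(1 + f)) = (-2 + W)*(f + (-4 - 4*f)) = (-2 + W)*(-4 - 3*f) = (-4 - 3*f)*(-2 + W))
h = 849/32 (h = 10 + 2*(-3 + 1/8)² = 10 + 2*(-3 + ⅛)² = 10 + 2*(-23/8)² = 10 + 2*(529/64) = 10 + 529/32 = 849/32 ≈ 26.531)
B(2, 6)*h = (8 - 4*2 + 6*6 - 3*2*6)*(849/32) = (8 - 8 + 36 - 36)*(849/32) = 0*(849/32) = 0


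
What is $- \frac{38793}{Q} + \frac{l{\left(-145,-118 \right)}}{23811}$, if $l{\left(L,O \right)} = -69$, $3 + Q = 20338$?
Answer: $- \frac{308367746}{161398895} \approx -1.9106$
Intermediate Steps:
$Q = 20335$ ($Q = -3 + 20338 = 20335$)
$- \frac{38793}{Q} + \frac{l{\left(-145,-118 \right)}}{23811} = - \frac{38793}{20335} - \frac{69}{23811} = \left(-38793\right) \frac{1}{20335} - \frac{23}{7937} = - \frac{38793}{20335} - \frac{23}{7937} = - \frac{308367746}{161398895}$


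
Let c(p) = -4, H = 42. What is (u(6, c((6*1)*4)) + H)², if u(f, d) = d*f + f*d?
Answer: 36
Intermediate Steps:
u(f, d) = 2*d*f (u(f, d) = d*f + d*f = 2*d*f)
(u(6, c((6*1)*4)) + H)² = (2*(-4)*6 + 42)² = (-48 + 42)² = (-6)² = 36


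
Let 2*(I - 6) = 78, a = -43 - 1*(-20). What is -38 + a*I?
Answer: -1073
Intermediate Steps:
a = -23 (a = -43 + 20 = -23)
I = 45 (I = 6 + (1/2)*78 = 6 + 39 = 45)
-38 + a*I = -38 - 23*45 = -38 - 1035 = -1073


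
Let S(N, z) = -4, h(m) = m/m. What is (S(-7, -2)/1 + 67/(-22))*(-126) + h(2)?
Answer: 9776/11 ≈ 888.73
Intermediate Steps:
h(m) = 1
(S(-7, -2)/1 + 67/(-22))*(-126) + h(2) = (-4/1 + 67/(-22))*(-126) + 1 = (-4*1 + 67*(-1/22))*(-126) + 1 = (-4 - 67/22)*(-126) + 1 = -155/22*(-126) + 1 = 9765/11 + 1 = 9776/11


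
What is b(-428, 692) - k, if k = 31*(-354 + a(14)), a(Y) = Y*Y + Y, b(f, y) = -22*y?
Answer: -10760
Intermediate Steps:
a(Y) = Y + Y² (a(Y) = Y² + Y = Y + Y²)
k = -4464 (k = 31*(-354 + 14*(1 + 14)) = 31*(-354 + 14*15) = 31*(-354 + 210) = 31*(-144) = -4464)
b(-428, 692) - k = -22*692 - 1*(-4464) = -15224 + 4464 = -10760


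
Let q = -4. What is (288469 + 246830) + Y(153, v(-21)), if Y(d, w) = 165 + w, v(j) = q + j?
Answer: 535439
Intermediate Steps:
v(j) = -4 + j
(288469 + 246830) + Y(153, v(-21)) = (288469 + 246830) + (165 + (-4 - 21)) = 535299 + (165 - 25) = 535299 + 140 = 535439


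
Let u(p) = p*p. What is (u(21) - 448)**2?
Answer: 49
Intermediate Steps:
u(p) = p**2
(u(21) - 448)**2 = (21**2 - 448)**2 = (441 - 448)**2 = (-7)**2 = 49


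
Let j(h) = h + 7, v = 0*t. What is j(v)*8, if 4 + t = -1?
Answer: 56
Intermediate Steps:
t = -5 (t = -4 - 1 = -5)
v = 0 (v = 0*(-5) = 0)
j(h) = 7 + h
j(v)*8 = (7 + 0)*8 = 7*8 = 56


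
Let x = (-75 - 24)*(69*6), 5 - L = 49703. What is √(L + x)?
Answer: 6*I*√2519 ≈ 301.14*I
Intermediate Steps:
L = -49698 (L = 5 - 1*49703 = 5 - 49703 = -49698)
x = -40986 (x = -99*414 = -40986)
√(L + x) = √(-49698 - 40986) = √(-90684) = 6*I*√2519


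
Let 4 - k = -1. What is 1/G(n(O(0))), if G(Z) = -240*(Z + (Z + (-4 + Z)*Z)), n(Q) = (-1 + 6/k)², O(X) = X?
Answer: 125/2352 ≈ 0.053146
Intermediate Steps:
k = 5 (k = 4 - 1*(-1) = 4 + 1 = 5)
n(Q) = 1/25 (n(Q) = (-1 + 6/5)² = (⅕)² = 1/25)
G(Z) = -480*Z - 240*Z*(-4 + Z) (G(Z) = -240*(Z + (Z + Z*(-4 + Z))) = -240*(2*Z + Z*(-4 + Z)) = -480*Z - 240*Z*(-4 + Z))
1/G(n(O(0))) = 1/(240*(1/25)*(2 - 1*1/25)) = 1/(240*(1/25)*(2 - 1/25)) = 1/(240*(1/25)*(49/25)) = 1/(2352/125) = 125/2352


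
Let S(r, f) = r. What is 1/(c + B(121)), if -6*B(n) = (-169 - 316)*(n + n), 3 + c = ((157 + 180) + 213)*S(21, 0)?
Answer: 3/93326 ≈ 3.2145e-5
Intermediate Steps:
c = 11547 (c = -3 + ((157 + 180) + 213)*21 = -3 + (337 + 213)*21 = -3 + 550*21 = -3 + 11550 = 11547)
B(n) = 485*n/3 (B(n) = -(-169 - 316)*(n + n)/6 = -(-485)*2*n/6 = -(-485)*n/3 = 485*n/3)
1/(c + B(121)) = 1/(11547 + (485/3)*121) = 1/(11547 + 58685/3) = 1/(93326/3) = 3/93326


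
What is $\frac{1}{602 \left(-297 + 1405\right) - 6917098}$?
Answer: $- \frac{1}{6250082} \approx -1.6 \cdot 10^{-7}$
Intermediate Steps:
$\frac{1}{602 \left(-297 + 1405\right) - 6917098} = \frac{1}{602 \cdot 1108 - 6917098} = \frac{1}{667016 - 6917098} = \frac{1}{-6250082} = - \frac{1}{6250082}$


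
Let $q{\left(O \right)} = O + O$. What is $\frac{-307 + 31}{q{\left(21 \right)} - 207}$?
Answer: $\frac{92}{55} \approx 1.6727$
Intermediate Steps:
$q{\left(O \right)} = 2 O$
$\frac{-307 + 31}{q{\left(21 \right)} - 207} = \frac{-307 + 31}{2 \cdot 21 - 207} = - \frac{276}{42 - 207} = - \frac{276}{-165} = \left(-276\right) \left(- \frac{1}{165}\right) = \frac{92}{55}$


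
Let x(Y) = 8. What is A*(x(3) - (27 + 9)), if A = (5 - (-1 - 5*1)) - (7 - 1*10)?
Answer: -392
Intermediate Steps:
A = 14 (A = (5 - (-1 - 5)) - (7 - 10) = (5 - 1*(-6)) - 1*(-3) = (5 + 6) + 3 = 11 + 3 = 14)
A*(x(3) - (27 + 9)) = 14*(8 - (27 + 9)) = 14*(8 - 1*36) = 14*(8 - 36) = 14*(-28) = -392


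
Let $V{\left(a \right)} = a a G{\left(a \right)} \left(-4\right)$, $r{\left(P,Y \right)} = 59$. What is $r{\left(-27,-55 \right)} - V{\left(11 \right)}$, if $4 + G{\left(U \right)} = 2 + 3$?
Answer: $543$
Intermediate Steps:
$G{\left(U \right)} = 1$ ($G{\left(U \right)} = -4 + \left(2 + 3\right) = -4 + 5 = 1$)
$V{\left(a \right)} = - 4 a^{2}$ ($V{\left(a \right)} = a a 1 \left(-4\right) = a a \left(-4\right) = a \left(- 4 a\right) = - 4 a^{2}$)
$r{\left(-27,-55 \right)} - V{\left(11 \right)} = 59 - - 4 \cdot 11^{2} = 59 - \left(-4\right) 121 = 59 - -484 = 59 + 484 = 543$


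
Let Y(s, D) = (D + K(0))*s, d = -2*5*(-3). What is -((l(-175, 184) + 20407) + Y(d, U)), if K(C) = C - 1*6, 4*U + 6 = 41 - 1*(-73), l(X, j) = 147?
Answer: -21184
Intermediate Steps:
d = 30 (d = -10*(-3) = 30)
U = 27 (U = -3/2 + (41 - 1*(-73))/4 = -3/2 + (41 + 73)/4 = -3/2 + (¼)*114 = -3/2 + 57/2 = 27)
K(C) = -6 + C (K(C) = C - 6 = -6 + C)
Y(s, D) = s*(-6 + D) (Y(s, D) = (D + (-6 + 0))*s = (D - 6)*s = (-6 + D)*s = s*(-6 + D))
-((l(-175, 184) + 20407) + Y(d, U)) = -((147 + 20407) + 30*(-6 + 27)) = -(20554 + 30*21) = -(20554 + 630) = -1*21184 = -21184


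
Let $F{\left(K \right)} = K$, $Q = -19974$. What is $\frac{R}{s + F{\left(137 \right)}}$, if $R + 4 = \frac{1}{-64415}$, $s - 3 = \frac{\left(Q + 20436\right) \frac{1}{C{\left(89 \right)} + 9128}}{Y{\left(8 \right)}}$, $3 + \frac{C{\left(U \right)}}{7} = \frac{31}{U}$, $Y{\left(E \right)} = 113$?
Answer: $- \frac{337217956326}{11802620501971} \approx -0.028571$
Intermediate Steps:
$C{\left(U \right)} = -21 + \frac{217}{U}$ ($C{\left(U \right)} = -21 + 7 \frac{31}{U} = -21 + \frac{217}{U}$)
$s = \frac{19634427}{6543830}$ ($s = 3 + \frac{\left(-19974 + 20436\right) \frac{1}{\left(-21 + \frac{217}{89}\right) + 9128}}{113} = 3 + \frac{462}{\left(-21 + 217 \cdot \frac{1}{89}\right) + 9128} \cdot \frac{1}{113} = 3 + \frac{462}{\left(-21 + \frac{217}{89}\right) + 9128} \cdot \frac{1}{113} = 3 + \frac{462}{- \frac{1652}{89} + 9128} \cdot \frac{1}{113} = 3 + \frac{462}{\frac{810740}{89}} \cdot \frac{1}{113} = 3 + 462 \cdot \frac{89}{810740} \cdot \frac{1}{113} = 3 + \frac{2937}{57910} \cdot \frac{1}{113} = 3 + \frac{2937}{6543830} = \frac{19634427}{6543830} \approx 3.0005$)
$R = - \frac{257661}{64415}$ ($R = -4 + \frac{1}{-64415} = -4 - \frac{1}{64415} = - \frac{257661}{64415} \approx -4.0$)
$\frac{R}{s + F{\left(137 \right)}} = - \frac{257661}{64415 \left(\frac{19634427}{6543830} + 137\right)} = - \frac{257661}{64415 \cdot \frac{916139137}{6543830}} = \left(- \frac{257661}{64415}\right) \frac{6543830}{916139137} = - \frac{337217956326}{11802620501971}$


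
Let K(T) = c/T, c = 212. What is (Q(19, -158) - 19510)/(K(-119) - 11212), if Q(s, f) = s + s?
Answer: 289646/166805 ≈ 1.7364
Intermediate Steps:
K(T) = 212/T
Q(s, f) = 2*s
(Q(19, -158) - 19510)/(K(-119) - 11212) = (2*19 - 19510)/(212/(-119) - 11212) = (38 - 19510)/(212*(-1/119) - 11212) = -19472/(-212/119 - 11212) = -19472/(-1334440/119) = -19472*(-119/1334440) = 289646/166805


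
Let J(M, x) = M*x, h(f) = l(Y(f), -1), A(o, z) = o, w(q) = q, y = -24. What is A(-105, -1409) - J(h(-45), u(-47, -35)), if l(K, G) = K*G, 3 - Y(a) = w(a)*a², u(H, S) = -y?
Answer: 2186967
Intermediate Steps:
u(H, S) = 24 (u(H, S) = -1*(-24) = 24)
Y(a) = 3 - a³ (Y(a) = 3 - a*a² = 3 - a³)
l(K, G) = G*K
h(f) = -3 + f³ (h(f) = -(3 - f³) = -3 + f³)
A(-105, -1409) - J(h(-45), u(-47, -35)) = -105 - (-3 + (-45)³)*24 = -105 - (-3 - 91125)*24 = -105 - (-91128)*24 = -105 - 1*(-2187072) = -105 + 2187072 = 2186967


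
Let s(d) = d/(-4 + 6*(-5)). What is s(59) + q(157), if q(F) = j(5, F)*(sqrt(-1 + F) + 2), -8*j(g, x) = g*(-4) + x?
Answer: -2447/68 - 137*sqrt(39)/4 ≈ -249.88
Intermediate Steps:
j(g, x) = g/2 - x/8 (j(g, x) = -(g*(-4) + x)/8 = -(-4*g + x)/8 = -(x - 4*g)/8 = g/2 - x/8)
s(d) = -d/34 (s(d) = d/(-4 - 30) = d/(-34) = d*(-1/34) = -d/34)
q(F) = (2 + sqrt(-1 + F))*(5/2 - F/8) (q(F) = ((1/2)*5 - F/8)*(sqrt(-1 + F) + 2) = (5/2 - F/8)*(2 + sqrt(-1 + F)) = (2 + sqrt(-1 + F))*(5/2 - F/8))
s(59) + q(157) = -1/34*59 - (-20 + 157)*(2 + sqrt(-1 + 157))/8 = -59/34 - 1/8*137*(2 + sqrt(156)) = -59/34 - 1/8*137*(2 + 2*sqrt(39)) = -59/34 + (-137/4 - 137*sqrt(39)/4) = -2447/68 - 137*sqrt(39)/4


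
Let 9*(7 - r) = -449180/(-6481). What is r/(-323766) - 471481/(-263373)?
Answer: 2967968156335285/1657928383306074 ≈ 1.7902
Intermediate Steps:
r = -40877/58329 (r = 7 - (-449180)/(9*(-6481)) = 7 - (-449180)*(-1)/(9*6481) = 7 - ⅑*449180/6481 = 7 - 449180/58329 = -40877/58329 ≈ -0.70080)
r/(-323766) - 471481/(-263373) = -40877/58329/(-323766) - 471481/(-263373) = -40877/58329*(-1/323766) - 471481*(-1/263373) = 40877/18884947014 + 471481/263373 = 2967968156335285/1657928383306074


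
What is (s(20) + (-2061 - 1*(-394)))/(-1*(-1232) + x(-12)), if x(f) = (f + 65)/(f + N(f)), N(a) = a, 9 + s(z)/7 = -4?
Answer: -42192/29515 ≈ -1.4295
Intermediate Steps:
s(z) = -91 (s(z) = -63 + 7*(-4) = -63 - 28 = -91)
x(f) = (65 + f)/(2*f) (x(f) = (f + 65)/(f + f) = (65 + f)/((2*f)) = (65 + f)*(1/(2*f)) = (65 + f)/(2*f))
(s(20) + (-2061 - 1*(-394)))/(-1*(-1232) + x(-12)) = (-91 + (-2061 - 1*(-394)))/(-1*(-1232) + (½)*(65 - 12)/(-12)) = (-91 + (-2061 + 394))/(1232 + (½)*(-1/12)*53) = (-91 - 1667)/(1232 - 53/24) = -1758/29515/24 = -1758*24/29515 = -42192/29515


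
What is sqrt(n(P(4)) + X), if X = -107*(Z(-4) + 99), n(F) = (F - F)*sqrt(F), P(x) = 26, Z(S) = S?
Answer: I*sqrt(10165) ≈ 100.82*I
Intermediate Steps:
n(F) = 0 (n(F) = 0*sqrt(F) = 0)
X = -10165 (X = -107*(-4 + 99) = -107*95 = -10165)
sqrt(n(P(4)) + X) = sqrt(0 - 10165) = sqrt(-10165) = I*sqrt(10165)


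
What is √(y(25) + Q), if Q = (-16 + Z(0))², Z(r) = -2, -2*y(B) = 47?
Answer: √1202/2 ≈ 17.335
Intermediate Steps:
y(B) = -47/2 (y(B) = -½*47 = -47/2)
Q = 324 (Q = (-16 - 2)² = (-18)² = 324)
√(y(25) + Q) = √(-47/2 + 324) = √(601/2) = √1202/2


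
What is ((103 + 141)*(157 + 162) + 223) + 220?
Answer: 78279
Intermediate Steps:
((103 + 141)*(157 + 162) + 223) + 220 = (244*319 + 223) + 220 = (77836 + 223) + 220 = 78059 + 220 = 78279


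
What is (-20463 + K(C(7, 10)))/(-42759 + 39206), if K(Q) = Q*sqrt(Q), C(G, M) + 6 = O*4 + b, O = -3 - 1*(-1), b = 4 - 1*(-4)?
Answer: 1077/187 + 6*I*sqrt(6)/3553 ≈ 5.7594 + 0.0041365*I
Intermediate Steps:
b = 8 (b = 4 + 4 = 8)
O = -2 (O = -3 + 1 = -2)
C(G, M) = -6 (C(G, M) = -6 + (-2*4 + 8) = -6 + (-8 + 8) = -6 + 0 = -6)
K(Q) = Q**(3/2)
(-20463 + K(C(7, 10)))/(-42759 + 39206) = (-20463 + (-6)**(3/2))/(-42759 + 39206) = (-20463 - 6*I*sqrt(6))/(-3553) = (-20463 - 6*I*sqrt(6))*(-1/3553) = 1077/187 + 6*I*sqrt(6)/3553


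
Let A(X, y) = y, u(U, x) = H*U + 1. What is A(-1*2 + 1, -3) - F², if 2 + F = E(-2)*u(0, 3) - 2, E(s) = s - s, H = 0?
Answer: -19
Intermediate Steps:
E(s) = 0
u(U, x) = 1 (u(U, x) = 0*U + 1 = 0 + 1 = 1)
F = -4 (F = -2 + (0*1 - 2) = -2 + (0 - 2) = -2 - 2 = -4)
A(-1*2 + 1, -3) - F² = -3 - 1*(-4)² = -3 - 1*16 = -3 - 16 = -19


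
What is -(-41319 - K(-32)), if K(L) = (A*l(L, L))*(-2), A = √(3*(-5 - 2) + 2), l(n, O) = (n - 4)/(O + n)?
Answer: 41319 - 9*I*√19/8 ≈ 41319.0 - 4.9038*I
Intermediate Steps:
l(n, O) = (-4 + n)/(O + n)
A = I*√19 (A = √(3*(-7) + 2) = √(-21 + 2) = √(-19) = I*√19 ≈ 4.3589*I)
K(L) = -I*√19*(-4 + L)/L (K(L) = ((I*√19)*((-4 + L)/(L + L)))*(-2) = ((I*√19)*((-4 + L)/((2*L))))*(-2) = ((I*√19)*((1/(2*L))*(-4 + L)))*(-2) = ((I*√19)*((-4 + L)/(2*L)))*(-2) = (I*√19*(-4 + L)/(2*L))*(-2) = -I*√19*(-4 + L)/L)
-(-41319 - K(-32)) = -(-41319 - I*√19*(4 - 1*(-32))/(-32)) = -(-41319 - I*√19*(-1)*(4 + 32)/32) = -(-41319 - I*√19*(-1)*36/32) = -(-41319 - (-9)*I*√19/8) = -(-41319 + 9*I*√19/8) = 41319 - 9*I*√19/8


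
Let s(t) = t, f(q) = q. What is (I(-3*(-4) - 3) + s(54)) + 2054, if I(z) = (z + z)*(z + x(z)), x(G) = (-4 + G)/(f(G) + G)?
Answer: 2275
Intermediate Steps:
x(G) = (-4 + G)/(2*G) (x(G) = (-4 + G)/(G + G) = (-4 + G)/((2*G)) = (-4 + G)*(1/(2*G)) = (-4 + G)/(2*G))
I(z) = 2*z*(z + (-4 + z)/(2*z)) (I(z) = (z + z)*(z + (-4 + z)/(2*z)) = (2*z)*(z + (-4 + z)/(2*z)) = 2*z*(z + (-4 + z)/(2*z)))
(I(-3*(-4) - 3) + s(54)) + 2054 = ((-4 + (-3*(-4) - 3) + 2*(-3*(-4) - 3)**2) + 54) + 2054 = ((-4 + (12 - 3) + 2*(12 - 3)**2) + 54) + 2054 = ((-4 + 9 + 2*9**2) + 54) + 2054 = ((-4 + 9 + 2*81) + 54) + 2054 = ((-4 + 9 + 162) + 54) + 2054 = (167 + 54) + 2054 = 221 + 2054 = 2275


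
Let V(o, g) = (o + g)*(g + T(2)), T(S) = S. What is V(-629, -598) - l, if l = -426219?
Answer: 1157511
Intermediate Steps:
V(o, g) = (2 + g)*(g + o) (V(o, g) = (o + g)*(g + 2) = (g + o)*(2 + g) = (2 + g)*(g + o))
V(-629, -598) - l = ((-598)² + 2*(-598) + 2*(-629) - 598*(-629)) - 1*(-426219) = (357604 - 1196 - 1258 + 376142) + 426219 = 731292 + 426219 = 1157511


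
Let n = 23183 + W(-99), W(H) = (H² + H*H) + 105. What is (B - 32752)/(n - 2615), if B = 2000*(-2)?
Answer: -36752/40275 ≈ -0.91253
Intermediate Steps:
B = -4000
W(H) = 105 + 2*H² (W(H) = (H² + H²) + 105 = 2*H² + 105 = 105 + 2*H²)
n = 42890 (n = 23183 + (105 + 2*(-99)²) = 23183 + (105 + 2*9801) = 23183 + (105 + 19602) = 23183 + 19707 = 42890)
(B - 32752)/(n - 2615) = (-4000 - 32752)/(42890 - 2615) = -36752/40275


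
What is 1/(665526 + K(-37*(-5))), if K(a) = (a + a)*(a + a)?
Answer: 1/802426 ≈ 1.2462e-6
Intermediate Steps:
K(a) = 4*a² (K(a) = (2*a)*(2*a) = 4*a²)
1/(665526 + K(-37*(-5))) = 1/(665526 + 4*(-37*(-5))²) = 1/(665526 + 4*185²) = 1/(665526 + 4*34225) = 1/(665526 + 136900) = 1/802426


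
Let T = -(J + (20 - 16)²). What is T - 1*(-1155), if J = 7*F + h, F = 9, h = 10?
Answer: 1066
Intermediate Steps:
J = 73 (J = 7*9 + 10 = 63 + 10 = 73)
T = -89 (T = -(73 + (20 - 16)²) = -(73 + 4²) = -(73 + 16) = -1*89 = -89)
T - 1*(-1155) = -89 - 1*(-1155) = -89 + 1155 = 1066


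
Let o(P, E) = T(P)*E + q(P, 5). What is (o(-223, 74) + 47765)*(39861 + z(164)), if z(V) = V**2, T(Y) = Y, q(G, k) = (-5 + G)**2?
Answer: 5557319979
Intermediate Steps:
o(P, E) = (-5 + P)**2 + E*P (o(P, E) = P*E + (-5 + P)**2 = E*P + (-5 + P)**2 = (-5 + P)**2 + E*P)
(o(-223, 74) + 47765)*(39861 + z(164)) = (((-5 - 223)**2 + 74*(-223)) + 47765)*(39861 + 164**2) = (((-228)**2 - 16502) + 47765)*(39861 + 26896) = ((51984 - 16502) + 47765)*66757 = (35482 + 47765)*66757 = 83247*66757 = 5557319979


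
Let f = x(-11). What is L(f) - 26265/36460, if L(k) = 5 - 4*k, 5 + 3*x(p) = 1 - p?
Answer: -110555/21876 ≈ -5.0537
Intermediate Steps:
x(p) = -4/3 - p/3 (x(p) = -5/3 + (1 - p)/3 = -5/3 + (1/3 - p/3) = -4/3 - p/3)
f = 7/3 (f = -4/3 - 1/3*(-11) = -4/3 + 11/3 = 7/3 ≈ 2.3333)
L(f) - 26265/36460 = (5 - 4*7/3) - 26265/36460 = (5 - 28/3) - 26265/36460 = -13/3 - 1*5253/7292 = -13/3 - 5253/7292 = -110555/21876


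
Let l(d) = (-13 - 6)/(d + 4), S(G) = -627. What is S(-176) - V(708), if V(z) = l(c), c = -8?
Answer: -2527/4 ≈ -631.75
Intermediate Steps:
l(d) = -19/(4 + d)
V(z) = 19/4 (V(z) = -19/(4 - 8) = -19/(-4) = -19*(-¼) = 19/4)
S(-176) - V(708) = -627 - 1*19/4 = -627 - 19/4 = -2527/4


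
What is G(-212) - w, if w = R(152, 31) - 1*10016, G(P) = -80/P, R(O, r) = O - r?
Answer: 524455/53 ≈ 9895.4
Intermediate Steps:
w = -9895 (w = (152 - 1*31) - 1*10016 = (152 - 31) - 10016 = 121 - 10016 = -9895)
G(-212) - w = -80/(-212) - 1*(-9895) = -80*(-1/212) + 9895 = 20/53 + 9895 = 524455/53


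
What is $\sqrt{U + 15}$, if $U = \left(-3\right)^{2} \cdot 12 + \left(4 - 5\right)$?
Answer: $\sqrt{122} \approx 11.045$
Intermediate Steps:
$U = 107$ ($U = 9 \cdot 12 - 1 = 108 - 1 = 107$)
$\sqrt{U + 15} = \sqrt{107 + 15} = \sqrt{122}$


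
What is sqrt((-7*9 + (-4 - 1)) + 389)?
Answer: sqrt(321) ≈ 17.916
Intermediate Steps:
sqrt((-7*9 + (-4 - 1)) + 389) = sqrt((-63 - 5) + 389) = sqrt(-68 + 389) = sqrt(321)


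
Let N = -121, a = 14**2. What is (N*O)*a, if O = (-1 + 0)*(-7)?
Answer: -166012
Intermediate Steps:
a = 196
O = 7 (O = -1*(-7) = 7)
(N*O)*a = -121*7*196 = -847*196 = -166012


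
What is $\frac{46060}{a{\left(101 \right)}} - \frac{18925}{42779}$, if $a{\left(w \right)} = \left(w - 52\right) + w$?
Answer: $\frac{196756199}{641685} \approx 306.62$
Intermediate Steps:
$a{\left(w \right)} = -52 + 2 w$ ($a{\left(w \right)} = \left(-52 + w\right) + w = -52 + 2 w$)
$\frac{46060}{a{\left(101 \right)}} - \frac{18925}{42779} = \frac{46060}{-52 + 2 \cdot 101} - \frac{18925}{42779} = \frac{46060}{-52 + 202} - \frac{18925}{42779} = \frac{46060}{150} - \frac{18925}{42779} = 46060 \cdot \frac{1}{150} - \frac{18925}{42779} = \frac{4606}{15} - \frac{18925}{42779} = \frac{196756199}{641685}$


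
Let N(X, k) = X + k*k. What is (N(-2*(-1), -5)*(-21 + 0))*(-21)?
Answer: 11907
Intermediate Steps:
N(X, k) = X + k²
(N(-2*(-1), -5)*(-21 + 0))*(-21) = ((-2*(-1) + (-5)²)*(-21 + 0))*(-21) = ((2 + 25)*(-21))*(-21) = (27*(-21))*(-21) = -567*(-21) = 11907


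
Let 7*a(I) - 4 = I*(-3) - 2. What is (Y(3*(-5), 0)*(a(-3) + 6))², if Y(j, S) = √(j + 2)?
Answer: -36517/49 ≈ -745.25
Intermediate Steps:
a(I) = 2/7 - 3*I/7 (a(I) = 4/7 + (I*(-3) - 2)/7 = 4/7 + (-3*I - 2)/7 = 4/7 + (-2 - 3*I)/7 = 4/7 + (-2/7 - 3*I/7) = 2/7 - 3*I/7)
Y(j, S) = √(2 + j)
(Y(3*(-5), 0)*(a(-3) + 6))² = (√(2 + 3*(-5))*((2/7 - 3/7*(-3)) + 6))² = (√(2 - 15)*((2/7 + 9/7) + 6))² = (√(-13)*(11/7 + 6))² = ((I*√13)*(53/7))² = (53*I*√13/7)² = -36517/49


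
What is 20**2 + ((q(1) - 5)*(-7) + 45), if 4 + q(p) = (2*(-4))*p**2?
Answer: 564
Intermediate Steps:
q(p) = -4 - 8*p**2 (q(p) = -4 + (2*(-4))*p**2 = -4 - 8*p**2)
20**2 + ((q(1) - 5)*(-7) + 45) = 20**2 + (((-4 - 8*1**2) - 5)*(-7) + 45) = 400 + (((-4 - 8*1) - 5)*(-7) + 45) = 400 + (((-4 - 8) - 5)*(-7) + 45) = 400 + ((-12 - 5)*(-7) + 45) = 400 + (-17*(-7) + 45) = 400 + (119 + 45) = 400 + 164 = 564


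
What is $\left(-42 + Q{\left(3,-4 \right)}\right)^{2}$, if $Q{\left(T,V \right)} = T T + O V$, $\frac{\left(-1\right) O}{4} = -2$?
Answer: $4225$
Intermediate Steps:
$O = 8$ ($O = \left(-4\right) \left(-2\right) = 8$)
$Q{\left(T,V \right)} = T^{2} + 8 V$ ($Q{\left(T,V \right)} = T T + 8 V = T^{2} + 8 V$)
$\left(-42 + Q{\left(3,-4 \right)}\right)^{2} = \left(-42 + \left(3^{2} + 8 \left(-4\right)\right)\right)^{2} = \left(-42 + \left(9 - 32\right)\right)^{2} = \left(-42 - 23\right)^{2} = \left(-65\right)^{2} = 4225$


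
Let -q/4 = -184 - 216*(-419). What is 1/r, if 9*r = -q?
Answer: 9/361280 ≈ 2.4911e-5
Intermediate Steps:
q = -361280 (q = -4*(-184 - 216*(-419)) = -4*(-184 + 90504) = -4*90320 = -361280)
r = 361280/9 (r = (-1*(-361280))/9 = (⅑)*361280 = 361280/9 ≈ 40142.)
1/r = 1/(361280/9) = 9/361280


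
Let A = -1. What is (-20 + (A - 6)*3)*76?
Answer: -3116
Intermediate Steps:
(-20 + (A - 6)*3)*76 = (-20 + (-1 - 6)*3)*76 = (-20 - 7*3)*76 = (-20 - 21)*76 = -41*76 = -3116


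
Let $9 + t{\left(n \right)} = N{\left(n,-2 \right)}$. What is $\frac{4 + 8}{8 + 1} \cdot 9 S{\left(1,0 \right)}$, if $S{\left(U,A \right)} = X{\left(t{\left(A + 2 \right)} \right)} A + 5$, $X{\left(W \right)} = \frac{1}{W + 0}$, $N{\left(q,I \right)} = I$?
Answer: $60$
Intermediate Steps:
$t{\left(n \right)} = -11$ ($t{\left(n \right)} = -9 - 2 = -11$)
$X{\left(W \right)} = \frac{1}{W}$
$S{\left(U,A \right)} = 5 - \frac{A}{11}$ ($S{\left(U,A \right)} = \frac{A}{-11} + 5 = - \frac{A}{11} + 5 = 5 - \frac{A}{11}$)
$\frac{4 + 8}{8 + 1} \cdot 9 S{\left(1,0 \right)} = \frac{4 + 8}{8 + 1} \cdot 9 \left(5 - 0\right) = \frac{12}{9} \cdot 9 \left(5 + 0\right) = 12 \cdot \frac{1}{9} \cdot 9 \cdot 5 = \frac{4}{3} \cdot 9 \cdot 5 = 12 \cdot 5 = 60$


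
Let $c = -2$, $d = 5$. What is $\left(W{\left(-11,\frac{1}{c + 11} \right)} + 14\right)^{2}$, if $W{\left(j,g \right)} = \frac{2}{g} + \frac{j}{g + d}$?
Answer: $\frac{1885129}{2116} \approx 890.89$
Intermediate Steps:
$W{\left(j,g \right)} = \frac{2}{g} + \frac{j}{5 + g}$ ($W{\left(j,g \right)} = \frac{2}{g} + \frac{j}{g + 5} = \frac{2}{g} + \frac{j}{5 + g}$)
$\left(W{\left(-11,\frac{1}{c + 11} \right)} + 14\right)^{2} = \left(\frac{10 + \frac{2}{-2 + 11} + \frac{1}{-2 + 11} \left(-11\right)}{\frac{1}{-2 + 11} \left(5 + \frac{1}{-2 + 11}\right)} + 14\right)^{2} = \left(\frac{10 + \frac{2}{9} + \frac{1}{9} \left(-11\right)}{\frac{1}{9} \left(5 + \frac{1}{9}\right)} + 14\right)^{2} = \left(\frac{\frac{1}{\frac{1}{9}} \left(10 + 2 \cdot \frac{1}{9} + \frac{1}{9} \left(-11\right)\right)}{5 + \frac{1}{9}} + 14\right)^{2} = \left(\frac{9 \left(10 + \frac{2}{9} - \frac{11}{9}\right)}{\frac{46}{9}} + 14\right)^{2} = \left(9 \cdot \frac{9}{46} \cdot 9 + 14\right)^{2} = \left(\frac{729}{46} + 14\right)^{2} = \left(\frac{1373}{46}\right)^{2} = \frac{1885129}{2116}$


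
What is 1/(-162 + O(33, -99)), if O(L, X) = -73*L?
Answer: -1/2571 ≈ -0.00038895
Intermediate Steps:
1/(-162 + O(33, -99)) = 1/(-162 - 73*33) = 1/(-162 - 2409) = 1/(-2571) = -1/2571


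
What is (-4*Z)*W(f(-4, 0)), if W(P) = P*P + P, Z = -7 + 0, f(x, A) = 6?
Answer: 1176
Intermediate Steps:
Z = -7
W(P) = P + P**2 (W(P) = P**2 + P = P + P**2)
(-4*Z)*W(f(-4, 0)) = (-4*(-7))*(6*(1 + 6)) = 28*(6*7) = 28*42 = 1176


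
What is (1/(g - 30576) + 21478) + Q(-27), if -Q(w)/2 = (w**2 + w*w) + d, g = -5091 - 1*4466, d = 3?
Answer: 744707947/40133 ≈ 18556.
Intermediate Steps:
g = -9557 (g = -5091 - 4466 = -9557)
Q(w) = -6 - 4*w**2 (Q(w) = -2*((w**2 + w*w) + 3) = -2*((w**2 + w**2) + 3) = -2*(2*w**2 + 3) = -2*(3 + 2*w**2) = -6 - 4*w**2)
(1/(g - 30576) + 21478) + Q(-27) = (1/(-9557 - 30576) + 21478) + (-6 - 4*(-27)**2) = (1/(-40133) + 21478) + (-6 - 4*729) = (-1/40133 + 21478) + (-6 - 2916) = 861976573/40133 - 2922 = 744707947/40133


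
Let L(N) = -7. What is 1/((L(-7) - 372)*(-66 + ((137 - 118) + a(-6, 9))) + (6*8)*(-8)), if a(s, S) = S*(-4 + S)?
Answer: 1/374 ≈ 0.0026738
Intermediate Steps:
1/((L(-7) - 372)*(-66 + ((137 - 118) + a(-6, 9))) + (6*8)*(-8)) = 1/((-7 - 372)*(-66 + ((137 - 118) + 9*(-4 + 9))) + (6*8)*(-8)) = 1/(-379*(-66 + (19 + 9*5)) + 48*(-8)) = 1/(-379*(-66 + (19 + 45)) - 384) = 1/(-379*(-66 + 64) - 384) = 1/(-379*(-2) - 384) = 1/(758 - 384) = 1/374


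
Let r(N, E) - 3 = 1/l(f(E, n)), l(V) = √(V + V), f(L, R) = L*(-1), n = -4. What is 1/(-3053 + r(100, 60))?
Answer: -366000/1116300001 + 2*I*√30/1116300001 ≈ -0.00032787 + 9.8132e-9*I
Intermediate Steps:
f(L, R) = -L
l(V) = √2*√V (l(V) = √(2*V) = √2*√V)
r(N, E) = 3 + √2/(2*√(-E)) (r(N, E) = 3 + 1/(√2*√(-E)) = 3 + √2/(2*√(-E)))
1/(-3053 + r(100, 60)) = 1/(-3053 + (3 + √2/(2*√(-1*60)))) = 1/(-3053 + (3 + √2/(2*√(-60)))) = 1/(-3053 + (3 + √2*(-I*√15/30)/2)) = 1/(-3053 + (3 - I*√30/60)) = 1/(-3050 - I*√30/60)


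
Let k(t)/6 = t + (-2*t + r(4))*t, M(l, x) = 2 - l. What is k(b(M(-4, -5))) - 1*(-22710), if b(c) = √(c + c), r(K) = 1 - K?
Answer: 22566 - 24*√3 ≈ 22524.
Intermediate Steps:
b(c) = √2*√c (b(c) = √(2*c) = √2*√c)
k(t) = 6*t + 6*t*(-3 - 2*t) (k(t) = 6*(t + (-2*t + (1 - 1*4))*t) = 6*(t + (-2*t + (1 - 4))*t) = 6*(t + (-2*t - 3)*t) = 6*(t + (-3 - 2*t)*t) = 6*(t + t*(-3 - 2*t)) = 6*t + 6*t*(-3 - 2*t))
k(b(M(-4, -5))) - 1*(-22710) = -12*√2*√(2 - 1*(-4))*(1 + √2*√(2 - 1*(-4))) - 1*(-22710) = -12*√2*√(2 + 4)*(1 + √2*√(2 + 4)) + 22710 = -12*√2*√6*(1 + √2*√6) + 22710 = -12*2*√3*(1 + 2*√3) + 22710 = -24*√3*(1 + 2*√3) + 22710 = 22710 - 24*√3*(1 + 2*√3)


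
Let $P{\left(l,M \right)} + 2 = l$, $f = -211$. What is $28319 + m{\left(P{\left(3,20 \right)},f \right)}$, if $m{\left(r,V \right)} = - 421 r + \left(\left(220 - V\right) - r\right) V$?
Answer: $-62832$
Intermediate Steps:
$P{\left(l,M \right)} = -2 + l$
$m{\left(r,V \right)} = - 421 r + V \left(220 - V - r\right)$ ($m{\left(r,V \right)} = - 421 r + \left(220 - V - r\right) V = - 421 r + V \left(220 - V - r\right)$)
$28319 + m{\left(P{\left(3,20 \right)},f \right)} = 28319 - \left(90941 + 210 \left(-2 + 3\right)\right) = 28319 - \left(91362 - 211\right) = 28319 - 91151 = -62832$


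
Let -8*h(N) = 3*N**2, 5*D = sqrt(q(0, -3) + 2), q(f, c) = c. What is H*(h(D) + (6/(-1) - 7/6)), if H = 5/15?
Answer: -4291/1800 ≈ -2.3839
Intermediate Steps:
H = 1/3 (H = 5*(1/15) = 1/3 ≈ 0.33333)
D = I/5 (D = sqrt(-3 + 2)/5 = sqrt(-1)/5 = I/5 ≈ 0.2*I)
h(N) = -3*N**2/8
H*(h(D) + (6/(-1) - 7/6)) = (-3*(I/5)**2/8 + (6/(-1) - 7/6))/3 = (-3/8*(-1/25) + (6*(-1) - 7*1/6))/3 = (3/200 + (-6 - 7/6))/3 = (3/200 - 43/6)/3 = (1/3)*(-4291/600) = -4291/1800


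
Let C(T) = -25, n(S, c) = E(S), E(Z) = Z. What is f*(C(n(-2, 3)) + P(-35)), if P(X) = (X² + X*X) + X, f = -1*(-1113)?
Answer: 2660070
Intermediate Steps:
n(S, c) = S
f = 1113
P(X) = X + 2*X² (P(X) = (X² + X²) + X = 2*X² + X = X + 2*X²)
f*(C(n(-2, 3)) + P(-35)) = 1113*(-25 - 35*(1 + 2*(-35))) = 1113*(-25 - 35*(1 - 70)) = 1113*(-25 - 35*(-69)) = 1113*(-25 + 2415) = 1113*2390 = 2660070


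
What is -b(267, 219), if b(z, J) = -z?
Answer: 267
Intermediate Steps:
-b(267, 219) = -(-1)*267 = -1*(-267) = 267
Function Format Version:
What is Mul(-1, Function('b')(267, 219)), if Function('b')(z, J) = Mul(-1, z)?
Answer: 267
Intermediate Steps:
Mul(-1, Function('b')(267, 219)) = Mul(-1, Mul(-1, 267)) = Mul(-1, -267) = 267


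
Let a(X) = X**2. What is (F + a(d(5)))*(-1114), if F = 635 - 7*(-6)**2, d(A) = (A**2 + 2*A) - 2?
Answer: -1639808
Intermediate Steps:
d(A) = -2 + A**2 + 2*A
F = 383 (F = 635 - 7*36 = 635 - 1*252 = 635 - 252 = 383)
(F + a(d(5)))*(-1114) = (383 + (-2 + 5**2 + 2*5)**2)*(-1114) = (383 + (-2 + 25 + 10)**2)*(-1114) = (383 + 33**2)*(-1114) = (383 + 1089)*(-1114) = 1472*(-1114) = -1639808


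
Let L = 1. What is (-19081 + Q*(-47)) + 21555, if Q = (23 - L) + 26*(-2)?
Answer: 3884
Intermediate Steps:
Q = -30 (Q = (23 - 1*1) + 26*(-2) = (23 - 1) - 52 = 22 - 52 = -30)
(-19081 + Q*(-47)) + 21555 = (-19081 - 30*(-47)) + 21555 = (-19081 + 1410) + 21555 = -17671 + 21555 = 3884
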